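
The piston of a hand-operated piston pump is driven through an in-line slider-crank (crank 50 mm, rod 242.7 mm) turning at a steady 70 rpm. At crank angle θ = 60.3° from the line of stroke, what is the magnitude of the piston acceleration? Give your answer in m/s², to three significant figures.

ω = 2π·70/60 = 7.33 rad/s
x(θ) = r cosθ + √(L² − r² sin²θ); with ω constant, a = ω²·d²x/dθ².
d²x/dθ² = −r cosθ − r²(cos2θ)/√u − r⁴ sin²2θ/(4u^{3/2}),  u = L² − r² sin²θ = 0.057017 m².
Substituting r = 0.05 m, L = 0.2427 m, θ = 60.3°: d²x/dθ² = -0.019528 m.
a = ω²·d²x/dθ² = (7.33)²·(-0.019528) = -1.0493 m/s²;  |a| = 1.0493 m/s².

1.05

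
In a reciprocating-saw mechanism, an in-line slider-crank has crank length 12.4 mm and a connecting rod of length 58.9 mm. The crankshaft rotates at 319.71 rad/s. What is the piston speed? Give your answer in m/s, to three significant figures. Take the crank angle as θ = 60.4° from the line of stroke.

ω = 319.7 rad/s
For an in-line slider-crank, x = r cosθ + √(L² − r² sin²θ), so v = −rω sinθ·[1 + r cosθ/√(L² − r² sin²θ)].
With r = 0.0124 m, L = 0.0589 m, θ = 60.4°: √(L² − r² sin²θ) = 0.057905 m.
v = −0.0124·319.7·0.86949·[1 + 0.0124·0.49394/0.057905] = -3.8116 m/s.
|v| = 3.8116 m/s.

3.81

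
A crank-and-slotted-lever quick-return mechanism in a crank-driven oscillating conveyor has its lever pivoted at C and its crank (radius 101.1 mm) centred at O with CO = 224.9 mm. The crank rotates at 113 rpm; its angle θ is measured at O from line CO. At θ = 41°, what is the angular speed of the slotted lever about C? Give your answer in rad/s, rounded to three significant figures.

3.41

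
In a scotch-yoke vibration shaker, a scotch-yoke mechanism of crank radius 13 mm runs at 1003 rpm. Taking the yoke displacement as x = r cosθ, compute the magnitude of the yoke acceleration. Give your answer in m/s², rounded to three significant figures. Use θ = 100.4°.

25.9

ω = 105 rad/s (from 1003 rpm).
x = r cosθ ⇒ ẍ = −rω² cosθ (ω constant).
|a| = rω²|cosθ| = 0.013·(105)²·|cos 100.4°| = 25.89 m/s².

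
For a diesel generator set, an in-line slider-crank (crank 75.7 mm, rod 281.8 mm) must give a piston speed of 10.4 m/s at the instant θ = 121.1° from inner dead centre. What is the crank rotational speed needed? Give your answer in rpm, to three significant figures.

For an in-line slider-crank, |v_piston| = rω|sinθ|·[1 + r cosθ/√(L² − r² sin²θ)].
With r = 0.0757 m, L = 0.2818 m, θ = 121.1°: the bracketed kinematic factor |dx/dθ| = 0.055577 m.
ω = v/|dx/dθ| = 10.4/0.055577 = 187.13 rad/s.
N = 60ω/(2π) = 1786.9 rpm.

1790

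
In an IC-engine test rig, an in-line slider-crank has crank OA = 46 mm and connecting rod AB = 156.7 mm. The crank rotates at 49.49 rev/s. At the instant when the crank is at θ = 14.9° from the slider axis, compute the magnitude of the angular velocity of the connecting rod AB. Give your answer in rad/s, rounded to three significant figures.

ω = 311 rad/s (converted from 49.49 rev/s).
The rod makes angle φ with the slider axis where L sinφ = r sinθ; differentiating, L cosφ·φ̇ = r ω cosθ.
L cosφ = √(L² − r² sin²θ) = 0.15625 m.
|ω_rod| = r ω |cosθ| / √(L² − r² sin²θ) = 0.046·311·0.96638/0.15625 = 88.465 rad/s.

88.5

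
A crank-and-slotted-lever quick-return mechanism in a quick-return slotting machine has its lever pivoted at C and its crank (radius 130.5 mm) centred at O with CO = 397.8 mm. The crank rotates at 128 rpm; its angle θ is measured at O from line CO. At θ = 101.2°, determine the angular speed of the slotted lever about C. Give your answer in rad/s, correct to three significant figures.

0.600

ω = 13.4 rad/s (from 128 rpm).
Crank pin A relative to C: A = (d + r cosθ, r sinθ); lever angle φ = atan2(r sinθ, d + r cosθ).
Differentiating tanφ: φ̇ = rω(d cosθ + r)/(d² + r² + 2dr cosθ).
d² + r² + 2dr cosθ = |CA|² = 0.155109 m²;  d cosθ + r = +0.053234 m.
|ω_lever| = |0.1305·13.4·+0.053234| / 0.155109 = 0.60034 rad/s.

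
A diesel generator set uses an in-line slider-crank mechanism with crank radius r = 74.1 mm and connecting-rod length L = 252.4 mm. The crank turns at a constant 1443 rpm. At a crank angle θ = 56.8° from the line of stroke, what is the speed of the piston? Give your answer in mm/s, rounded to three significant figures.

ω = 2π·1443/60 = 151.1 rad/s
For an in-line slider-crank, x = r cosθ + √(L² − r² sin²θ), so v = −rω sinθ·[1 + r cosθ/√(L² − r² sin²θ)].
With r = 0.0741 m, L = 0.2524 m, θ = 56.8°: √(L² − r² sin²θ) = 0.24467 m.
v = −0.0741·151.1·0.83676·[1 + 0.0741·0.54756/0.24467] = -10.923 m/s.
|v| = 10.923 m/s = 10923 mm/s.

10900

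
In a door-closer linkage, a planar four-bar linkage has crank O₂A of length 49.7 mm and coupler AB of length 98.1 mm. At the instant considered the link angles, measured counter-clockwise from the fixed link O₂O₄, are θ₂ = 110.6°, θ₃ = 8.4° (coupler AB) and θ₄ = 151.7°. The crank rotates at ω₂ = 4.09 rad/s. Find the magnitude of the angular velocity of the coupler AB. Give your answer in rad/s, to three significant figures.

2.28

ω₂ = 4.09 rad/s
Differentiating the loop-closure r₂e^{iθ₂}+r₃e^{iθ₃}=r₁+r₄e^{iθ₄} gives r₂ω₂e^{iθ₂}+r₃ω₃e^{iθ₃}=r₄ω₄e^{iθ₄}.
Eliminating the other unknown: ω₃ = r₂ω₂ sin(θ₄−θ₂) / [r₃ sin(θ₃−θ₄)].
Numerator sine = +0.65738; denominator sine = -0.59763.
Result = 0.0497·4.09·(+0.65738) / (0.0981·(-0.59763)) = -2.2793 rad/s; magnitude 2.2793 rad/s.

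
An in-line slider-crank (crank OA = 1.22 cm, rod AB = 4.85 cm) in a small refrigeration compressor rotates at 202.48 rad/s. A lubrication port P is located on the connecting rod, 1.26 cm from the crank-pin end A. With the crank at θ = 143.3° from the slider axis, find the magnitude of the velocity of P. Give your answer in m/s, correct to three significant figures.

2.03

ω = 202.5 rad/s.  Crank-pin speed |V_A| = rω = 2.4703 m/s, perpendicular to OA.
Rod angle: sinφ = −(r/L) sinθ ⇒ φ = -8.646°; ω_rod = −rω cosθ/√(L²−r²sin²θ) = +41.306 rad/s.
V_P = V_A + ω_rod × AP, with AP = 0.0126 m along the rod.
Components: V_Px = −rω sinθ − a·ω_rod·sinφ = -1.398 m/s;  V_Py = rω cosθ + a·ω_rod·cosφ = -1.466 m/s.
|V_P| = √(V_Px² + V_Py²) = 2.0258 m/s.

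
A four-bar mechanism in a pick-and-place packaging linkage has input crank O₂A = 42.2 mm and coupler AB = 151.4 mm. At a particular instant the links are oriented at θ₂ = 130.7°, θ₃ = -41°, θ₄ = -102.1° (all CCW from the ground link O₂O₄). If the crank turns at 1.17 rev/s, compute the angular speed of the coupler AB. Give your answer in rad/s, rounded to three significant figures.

ω₂ = 7.351 rad/s (from 1.17 rev/s).
Differentiating the loop-closure r₂e^{iθ₂}+r₃e^{iθ₃}=r₁+r₄e^{iθ₄} gives r₂ω₂e^{iθ₂}+r₃ω₃e^{iθ₃}=r₄ω₄e^{iθ₄}.
Eliminating the other unknown: ω₃ = r₂ω₂ sin(θ₄−θ₂) / [r₃ sin(θ₃−θ₄)].
Numerator sine = +0.79653; denominator sine = +0.87546.
Result = 0.0422·7.351·(+0.79653) / (0.1514·(+0.87546)) = +1.8643 rad/s; magnitude 1.8643 rad/s.

1.86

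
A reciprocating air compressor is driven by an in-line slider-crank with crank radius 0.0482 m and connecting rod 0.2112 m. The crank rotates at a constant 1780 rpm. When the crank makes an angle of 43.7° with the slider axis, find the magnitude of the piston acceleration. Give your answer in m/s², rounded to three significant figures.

1230

ω = 2π·1780/60 = 186.4 rad/s
x(θ) = r cosθ + √(L² − r² sin²θ); with ω constant, a = ω²·d²x/dθ².
d²x/dθ² = −r cosθ − r²(cos2θ)/√u − r⁴ sin²2θ/(4u^{3/2}),  u = L² − r² sin²θ = 0.0434965 m².
Substituting r = 0.0482 m, L = 0.2112 m, θ = 43.7°: d²x/dθ² = -0.035501 m.
a = ω²·d²x/dθ² = (186.4)²·(-0.035501) = -1233.5 m/s²;  |a| = 1233.5 m/s².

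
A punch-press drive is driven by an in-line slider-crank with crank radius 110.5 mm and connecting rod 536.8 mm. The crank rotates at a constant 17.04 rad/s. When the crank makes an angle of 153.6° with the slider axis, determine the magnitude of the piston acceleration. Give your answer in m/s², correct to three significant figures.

ω = 17.04 rad/s
x(θ) = r cosθ + √(L² − r² sin²θ); with ω constant, a = ω²·d²x/dθ².
d²x/dθ² = −r cosθ − r²(cos2θ)/√u − r⁴ sin²2θ/(4u^{3/2}),  u = L² − r² sin²θ = 0.28574 m².
Substituting r = 0.1105 m, L = 0.5368 m, θ = 153.6°: d²x/dθ² = +0.085011 m.
a = ω²·d²x/dθ² = (17.04)²·(+0.085011) = +24.684 m/s²;  |a| = 24.684 m/s².

24.7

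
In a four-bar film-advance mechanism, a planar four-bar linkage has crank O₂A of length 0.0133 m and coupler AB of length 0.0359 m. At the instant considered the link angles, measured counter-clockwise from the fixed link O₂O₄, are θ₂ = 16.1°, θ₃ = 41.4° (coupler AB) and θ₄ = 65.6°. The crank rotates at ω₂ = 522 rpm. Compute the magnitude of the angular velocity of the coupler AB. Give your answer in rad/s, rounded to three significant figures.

37.6

ω₂ = 54.66 rad/s (from 522 rpm).
Differentiating the loop-closure r₂e^{iθ₂}+r₃e^{iθ₃}=r₁+r₄e^{iθ₄} gives r₂ω₂e^{iθ₂}+r₃ω₃e^{iθ₃}=r₄ω₄e^{iθ₄}.
Eliminating the other unknown: ω₃ = r₂ω₂ sin(θ₄−θ₂) / [r₃ sin(θ₃−θ₄)].
Numerator sine = +0.76041; denominator sine = -0.40992.
Result = 0.0133·54.66·(+0.76041) / (0.0359·(-0.40992)) = -37.566 rad/s; magnitude 37.566 rad/s.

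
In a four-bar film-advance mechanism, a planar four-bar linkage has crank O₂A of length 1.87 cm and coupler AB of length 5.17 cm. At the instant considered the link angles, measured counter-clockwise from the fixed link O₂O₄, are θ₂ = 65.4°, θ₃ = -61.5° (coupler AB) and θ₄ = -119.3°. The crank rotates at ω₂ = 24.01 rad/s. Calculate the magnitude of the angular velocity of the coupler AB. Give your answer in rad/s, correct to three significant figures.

ω₂ = 24.01 rad/s
Differentiating the loop-closure r₂e^{iθ₂}+r₃e^{iθ₃}=r₁+r₄e^{iθ₄} gives r₂ω₂e^{iθ₂}+r₃ω₃e^{iθ₃}=r₄ω₄e^{iθ₄}.
Eliminating the other unknown: ω₃ = r₂ω₂ sin(θ₄−θ₂) / [r₃ sin(θ₃−θ₄)].
Numerator sine = +0.08194; denominator sine = +0.84619.
Result = 0.0187·24.01·(+0.08194) / (0.0517·(+0.84619)) = +0.84093 rad/s; magnitude 0.84093 rad/s.

0.841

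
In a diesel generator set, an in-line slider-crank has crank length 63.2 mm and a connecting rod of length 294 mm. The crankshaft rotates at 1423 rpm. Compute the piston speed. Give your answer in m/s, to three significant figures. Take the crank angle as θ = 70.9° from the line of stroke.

ω = 2π·1423/60 = 149 rad/s
For an in-line slider-crank, x = r cosθ + √(L² − r² sin²θ), so v = −rω sinθ·[1 + r cosθ/√(L² − r² sin²θ)].
With r = 0.0632 m, L = 0.294 m, θ = 70.9°: √(L² − r² sin²θ) = 0.28787 m.
v = −0.0632·149·0.94495·[1 + 0.0632·0.32722/0.28787] = -9.5387 m/s.
|v| = 9.5387 m/s.

9.54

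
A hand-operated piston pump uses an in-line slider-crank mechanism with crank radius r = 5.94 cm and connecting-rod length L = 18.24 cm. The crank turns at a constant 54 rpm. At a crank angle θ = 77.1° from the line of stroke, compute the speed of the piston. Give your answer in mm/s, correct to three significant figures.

ω = 2π·54/60 = 5.655 rad/s
For an in-line slider-crank, x = r cosθ + √(L² − r² sin²θ), so v = −rω sinθ·[1 + r cosθ/√(L² − r² sin²θ)].
With r = 0.0594 m, L = 0.1824 m, θ = 77.1°: √(L² − r² sin²θ) = 0.17297 m.
v = −0.0594·5.655·0.97476·[1 + 0.0594·0.22325/0.17297] = -0.35252 m/s.
|v| = 0.35252 m/s = 352.52 mm/s.

353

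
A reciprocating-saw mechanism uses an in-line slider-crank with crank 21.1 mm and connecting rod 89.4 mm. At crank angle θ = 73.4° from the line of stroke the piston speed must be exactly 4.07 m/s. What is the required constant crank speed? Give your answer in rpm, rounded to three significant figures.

1800

For an in-line slider-crank, |v_piston| = rω|sinθ|·[1 + r cosθ/√(L² − r² sin²θ)].
With r = 0.0211 m, L = 0.0894 m, θ = 73.4°: the bracketed kinematic factor |dx/dθ| = 0.02162 m.
ω = v/|dx/dθ| = 4.07/0.02162 = 188.25 rad/s.
N = 60ω/(2π) = 1797.6 rpm.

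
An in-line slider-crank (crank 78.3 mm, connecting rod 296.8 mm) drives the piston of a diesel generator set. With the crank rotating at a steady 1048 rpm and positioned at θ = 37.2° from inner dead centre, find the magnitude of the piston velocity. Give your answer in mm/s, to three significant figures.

ω = 2π·1048/60 = 109.7 rad/s
For an in-line slider-crank, x = r cosθ + √(L² − r² sin²θ), so v = −rω sinθ·[1 + r cosθ/√(L² − r² sin²θ)].
With r = 0.0783 m, L = 0.2968 m, θ = 37.2°: √(L² − r² sin²θ) = 0.293 m.
v = −0.0783·109.7·0.60460·[1 + 0.0783·0.79653/0.293] = -6.3013 m/s.
|v| = 6.3013 m/s = 6301.3 mm/s.

6300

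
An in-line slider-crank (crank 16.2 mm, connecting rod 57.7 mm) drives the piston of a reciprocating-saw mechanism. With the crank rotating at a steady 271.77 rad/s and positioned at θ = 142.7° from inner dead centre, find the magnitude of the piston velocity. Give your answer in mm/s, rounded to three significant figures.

2060

ω = 271.8 rad/s
For an in-line slider-crank, x = r cosθ + √(L² − r² sin²θ), so v = −rω sinθ·[1 + r cosθ/√(L² − r² sin²θ)].
With r = 0.0162 m, L = 0.0577 m, θ = 142.7°: √(L² − r² sin²θ) = 0.056859 m.
v = −0.0162·271.8·0.60599·[1 + 0.0162·-0.79547/0.056859] = -2.0633 m/s.
|v| = 2.0633 m/s = 2063.3 mm/s.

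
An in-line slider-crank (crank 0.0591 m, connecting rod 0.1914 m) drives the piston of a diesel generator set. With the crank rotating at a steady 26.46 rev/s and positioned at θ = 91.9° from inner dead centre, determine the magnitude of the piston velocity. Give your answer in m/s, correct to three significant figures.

ω = 2π·26.5 = 166.3 rad/s
For an in-line slider-crank, x = r cosθ + √(L² − r² sin²θ), so v = −rω sinθ·[1 + r cosθ/√(L² − r² sin²θ)].
With r = 0.0591 m, L = 0.1914 m, θ = 91.9°: √(L² − r² sin²θ) = 0.18206 m.
v = −0.0591·166.3·0.99945·[1 + 0.0591·-0.03316/0.18206] = -9.7145 m/s.
|v| = 9.7145 m/s.

9.71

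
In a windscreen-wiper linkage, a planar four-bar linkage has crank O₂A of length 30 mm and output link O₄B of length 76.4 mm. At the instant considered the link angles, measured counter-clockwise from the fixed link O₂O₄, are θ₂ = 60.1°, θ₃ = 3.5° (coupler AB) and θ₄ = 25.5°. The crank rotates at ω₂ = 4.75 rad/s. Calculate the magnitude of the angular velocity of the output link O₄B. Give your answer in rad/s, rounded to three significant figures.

4.16

ω₂ = 4.75 rad/s
Differentiating the loop-closure r₂e^{iθ₂}+r₃e^{iθ₃}=r₁+r₄e^{iθ₄} gives r₂ω₂e^{iθ₂}+r₃ω₃e^{iθ₃}=r₄ω₄e^{iθ₄}.
Eliminating the other unknown: ω₄ = r₂ω₂ sin(θ₂−θ₃) / [r₄ sin(θ₄−θ₃)].
Numerator sine = +0.83485; denominator sine = +0.37461.
Result = 0.03·4.75·(+0.83485) / (0.0764·(+0.37461)) = +4.1567 rad/s; magnitude 4.1567 rad/s.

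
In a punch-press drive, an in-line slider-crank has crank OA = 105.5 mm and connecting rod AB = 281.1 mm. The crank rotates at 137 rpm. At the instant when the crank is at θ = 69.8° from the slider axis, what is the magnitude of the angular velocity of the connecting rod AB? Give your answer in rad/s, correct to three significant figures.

ω = 14.35 rad/s (converted from 137 rpm).
The rod makes angle φ with the slider axis where L sinφ = r sinθ; differentiating, L cosφ·φ̇ = r ω cosθ.
L cosφ = √(L² − r² sin²θ) = 0.26309 m.
|ω_rod| = r ω |cosθ| / √(L² − r² sin²θ) = 0.1055·14.35·0.34530/0.26309 = 1.9865 rad/s.

1.99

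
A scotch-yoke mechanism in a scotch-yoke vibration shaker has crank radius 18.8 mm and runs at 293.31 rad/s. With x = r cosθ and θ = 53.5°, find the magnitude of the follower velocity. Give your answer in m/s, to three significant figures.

4.43

ω = 293.3 rad/s
x = r cosθ ⇒ ẋ = −rω sinθ.
|v| = rω|sinθ| = 0.0188·293.3·|sin 53.5°| = 4.4327 m/s.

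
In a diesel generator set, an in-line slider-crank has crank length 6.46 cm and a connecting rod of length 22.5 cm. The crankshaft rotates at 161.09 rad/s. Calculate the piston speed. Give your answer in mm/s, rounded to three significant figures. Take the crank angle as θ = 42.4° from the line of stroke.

8530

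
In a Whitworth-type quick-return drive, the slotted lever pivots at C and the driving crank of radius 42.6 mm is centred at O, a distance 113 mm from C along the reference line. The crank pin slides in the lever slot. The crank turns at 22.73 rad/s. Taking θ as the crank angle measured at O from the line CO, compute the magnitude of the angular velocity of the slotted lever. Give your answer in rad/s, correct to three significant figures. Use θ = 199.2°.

11.3

ω = 22.73 rad/s
Crank pin A relative to C: A = (d + r cosθ, r sinθ); lever angle φ = atan2(r sinθ, d + r cosθ).
Differentiating tanφ: φ̇ = rω(d cosθ + r)/(d² + r² + 2dr cosθ).
d² + r² + 2dr cosθ = |CA|² = 0.00549168 m²;  d cosθ + r = -0.064115 m.
|ω_lever| = |0.0426·22.73·-0.064115| / 0.00549168 = 11.305 rad/s.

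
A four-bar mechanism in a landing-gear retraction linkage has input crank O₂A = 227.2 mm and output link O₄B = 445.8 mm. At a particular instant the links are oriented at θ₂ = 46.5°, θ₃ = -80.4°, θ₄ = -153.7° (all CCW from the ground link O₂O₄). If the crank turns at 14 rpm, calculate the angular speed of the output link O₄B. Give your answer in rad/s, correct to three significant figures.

0.624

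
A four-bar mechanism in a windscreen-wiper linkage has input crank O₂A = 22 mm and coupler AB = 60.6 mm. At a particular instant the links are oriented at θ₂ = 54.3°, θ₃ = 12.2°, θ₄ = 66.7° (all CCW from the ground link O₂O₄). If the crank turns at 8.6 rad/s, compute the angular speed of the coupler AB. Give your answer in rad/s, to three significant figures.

ω₂ = 8.6 rad/s
Differentiating the loop-closure r₂e^{iθ₂}+r₃e^{iθ₃}=r₁+r₄e^{iθ₄} gives r₂ω₂e^{iθ₂}+r₃ω₃e^{iθ₃}=r₄ω₄e^{iθ₄}.
Eliminating the other unknown: ω₃ = r₂ω₂ sin(θ₄−θ₂) / [r₃ sin(θ₃−θ₄)].
Numerator sine = +0.21474; denominator sine = -0.81412.
Result = 0.022·8.6·(+0.21474) / (0.0606·(-0.81412)) = -0.8235 rad/s; magnitude 0.8235 rad/s.

0.824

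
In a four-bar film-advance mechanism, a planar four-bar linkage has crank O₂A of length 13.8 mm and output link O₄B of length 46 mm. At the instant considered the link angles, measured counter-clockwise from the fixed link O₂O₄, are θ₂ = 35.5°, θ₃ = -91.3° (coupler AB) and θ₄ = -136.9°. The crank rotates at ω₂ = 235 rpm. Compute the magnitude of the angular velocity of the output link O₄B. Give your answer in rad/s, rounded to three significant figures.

8.27

ω₂ = 24.61 rad/s (from 235 rpm).
Differentiating the loop-closure r₂e^{iθ₂}+r₃e^{iθ₃}=r₁+r₄e^{iθ₄} gives r₂ω₂e^{iθ₂}+r₃ω₃e^{iθ₃}=r₄ω₄e^{iθ₄}.
Eliminating the other unknown: ω₄ = r₂ω₂ sin(θ₂−θ₃) / [r₄ sin(θ₄−θ₃)].
Numerator sine = +0.80073; denominator sine = -0.71447.
Result = 0.0138·24.61·(+0.80073) / (0.046·(-0.71447)) = -8.2741 rad/s; magnitude 8.2741 rad/s.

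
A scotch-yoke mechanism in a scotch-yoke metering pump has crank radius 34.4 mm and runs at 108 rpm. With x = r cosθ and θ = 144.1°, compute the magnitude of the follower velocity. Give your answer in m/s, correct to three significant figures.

ω = 11.31 rad/s (from 108 rpm).
x = r cosθ ⇒ ẋ = −rω sinθ.
|v| = rω|sinθ| = 0.0344·11.31·|sin 144.1°| = 0.22813 m/s.

0.228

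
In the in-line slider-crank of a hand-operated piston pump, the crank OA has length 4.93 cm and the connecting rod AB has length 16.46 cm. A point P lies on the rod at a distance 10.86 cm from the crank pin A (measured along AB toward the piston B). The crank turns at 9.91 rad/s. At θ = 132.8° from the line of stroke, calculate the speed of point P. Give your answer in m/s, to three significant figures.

ω = 9.91 rad/s.  Crank-pin speed |V_A| = rω = 0.48856 m/s, perpendicular to OA.
Rod angle: sinφ = −(r/L) sinθ ⇒ φ = -12.695°; ω_rod = −rω cosθ/√(L²−r²sin²θ) = +2.0672 rad/s.
V_P = V_A + ω_rod × AP, with AP = 0.1086 m along the rod.
Components: V_Px = −rω sinθ − a·ω_rod·sinφ = -0.30914 m/s;  V_Py = rω cosθ + a·ω_rod·cosφ = -0.11294 m/s.
|V_P| = √(V_Px² + V_Py²) = 0.32912 m/s.

0.329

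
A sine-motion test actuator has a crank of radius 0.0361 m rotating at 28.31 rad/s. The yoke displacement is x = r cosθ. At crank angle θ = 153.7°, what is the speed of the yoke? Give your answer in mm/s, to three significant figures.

453

ω = 28.31 rad/s
x = r cosθ ⇒ ẋ = −rω sinθ.
|v| = rω|sinθ| = 0.0361·28.31·|sin 153.7°| = 0.45281 m/s = 452.81 mm/s.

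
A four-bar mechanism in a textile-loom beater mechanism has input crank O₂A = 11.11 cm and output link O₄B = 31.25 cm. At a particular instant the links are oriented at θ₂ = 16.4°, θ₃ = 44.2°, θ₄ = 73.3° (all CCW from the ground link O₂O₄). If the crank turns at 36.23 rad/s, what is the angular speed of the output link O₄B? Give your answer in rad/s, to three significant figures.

12.4

ω₂ = 36.23 rad/s
Differentiating the loop-closure r₂e^{iθ₂}+r₃e^{iθ₃}=r₁+r₄e^{iθ₄} gives r₂ω₂e^{iθ₂}+r₃ω₃e^{iθ₃}=r₄ω₄e^{iθ₄}.
Eliminating the other unknown: ω₄ = r₂ω₂ sin(θ₂−θ₃) / [r₄ sin(θ₄−θ₃)].
Numerator sine = -0.46639; denominator sine = +0.48634.
Result = 0.1111·36.23·(-0.46639) / (0.3125·(+0.48634)) = -12.352 rad/s; magnitude 12.352 rad/s.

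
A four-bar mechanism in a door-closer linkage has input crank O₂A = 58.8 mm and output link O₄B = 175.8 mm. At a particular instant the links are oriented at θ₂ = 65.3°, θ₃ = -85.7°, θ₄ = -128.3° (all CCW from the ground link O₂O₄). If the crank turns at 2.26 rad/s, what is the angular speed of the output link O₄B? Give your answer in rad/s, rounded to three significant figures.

ω₂ = 2.26 rad/s
Differentiating the loop-closure r₂e^{iθ₂}+r₃e^{iθ₃}=r₁+r₄e^{iθ₄} gives r₂ω₂e^{iθ₂}+r₃ω₃e^{iθ₃}=r₄ω₄e^{iθ₄}.
Eliminating the other unknown: ω₄ = r₂ω₂ sin(θ₂−θ₃) / [r₄ sin(θ₄−θ₃)].
Numerator sine = +0.48481; denominator sine = -0.67688.
Result = 0.0588·2.26·(+0.48481) / (0.1758·(-0.67688)) = -0.54141 rad/s; magnitude 0.54141 rad/s.

0.541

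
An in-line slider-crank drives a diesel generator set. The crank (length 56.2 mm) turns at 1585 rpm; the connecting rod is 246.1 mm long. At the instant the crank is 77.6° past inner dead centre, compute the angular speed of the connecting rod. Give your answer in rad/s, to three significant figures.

8.35

ω = 166 rad/s (converted from 1585 rpm).
The rod makes angle φ with the slider axis where L sinφ = r sinθ; differentiating, L cosφ·φ̇ = r ω cosθ.
L cosφ = √(L² − r² sin²θ) = 0.2399 m.
|ω_rod| = r ω |cosθ| / √(L² − r² sin²θ) = 0.0562·166·0.21474/0.2399 = 8.3496 rad/s.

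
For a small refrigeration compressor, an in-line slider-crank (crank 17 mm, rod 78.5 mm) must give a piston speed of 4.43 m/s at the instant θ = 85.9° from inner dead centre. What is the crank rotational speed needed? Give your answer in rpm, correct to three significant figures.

2460

For an in-line slider-crank, |v_piston| = rω|sinθ|·[1 + r cosθ/√(L² − r² sin²θ)].
With r = 0.017 m, L = 0.0785 m, θ = 85.9°: the bracketed kinematic factor |dx/dθ| = 0.017225 m.
ω = v/|dx/dθ| = 4.43/0.017225 = 257.18 rad/s.
N = 60ω/(2π) = 2455.9 rpm.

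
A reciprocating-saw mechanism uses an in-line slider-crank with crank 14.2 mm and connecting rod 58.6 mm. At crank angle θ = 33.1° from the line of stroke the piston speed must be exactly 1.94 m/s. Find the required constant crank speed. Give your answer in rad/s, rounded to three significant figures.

208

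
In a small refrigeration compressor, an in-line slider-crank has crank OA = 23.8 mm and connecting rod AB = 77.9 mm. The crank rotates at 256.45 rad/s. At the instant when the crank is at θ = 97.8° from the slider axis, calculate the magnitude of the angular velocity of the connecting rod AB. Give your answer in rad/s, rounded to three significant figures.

11.2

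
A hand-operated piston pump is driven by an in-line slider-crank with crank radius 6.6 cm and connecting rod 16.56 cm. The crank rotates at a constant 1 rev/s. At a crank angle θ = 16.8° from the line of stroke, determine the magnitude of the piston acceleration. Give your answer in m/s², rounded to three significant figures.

ω = 2π·1 = 6.283 rad/s
x(θ) = r cosθ + √(L² − r² sin²θ); with ω constant, a = ω²·d²x/dθ².
d²x/dθ² = −r cosθ − r²(cos2θ)/√u − r⁴ sin²2θ/(4u^{3/2}),  u = L² − r² sin²θ = 0.0270595 m².
Substituting r = 0.066 m, L = 0.1656 m, θ = 16.8°: d²x/dθ² = -0.085566 m.
a = ω²·d²x/dθ² = (6.283)²·(-0.085566) = -3.378 m/s²;  |a| = 3.378 m/s².

3.38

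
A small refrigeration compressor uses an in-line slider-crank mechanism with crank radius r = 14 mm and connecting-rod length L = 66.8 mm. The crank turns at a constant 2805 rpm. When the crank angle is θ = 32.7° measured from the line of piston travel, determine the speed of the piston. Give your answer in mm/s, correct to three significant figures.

ω = 2π·2805/60 = 293.7 rad/s
For an in-line slider-crank, x = r cosθ + √(L² − r² sin²θ), so v = −rω sinθ·[1 + r cosθ/√(L² − r² sin²θ)].
With r = 0.014 m, L = 0.0668 m, θ = 32.7°: √(L² − r² sin²θ) = 0.06637 m.
v = −0.014·293.7·0.54024·[1 + 0.014·0.84151/0.06637] = -2.616 m/s.
|v| = 2.616 m/s = 2616 mm/s.

2620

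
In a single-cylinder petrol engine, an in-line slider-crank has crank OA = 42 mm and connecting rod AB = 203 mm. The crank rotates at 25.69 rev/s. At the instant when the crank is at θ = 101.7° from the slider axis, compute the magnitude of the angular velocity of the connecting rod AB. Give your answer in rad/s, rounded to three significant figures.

ω = 161.4 rad/s (converted from 25.69 rev/s).
The rod makes angle φ with the slider axis where L sinφ = r sinθ; differentiating, L cosφ·φ̇ = r ω cosθ.
L cosφ = √(L² − r² sin²θ) = 0.19879 m.
|ω_rod| = r ω |cosθ| / √(L² − r² sin²θ) = 0.042·161.4·0.20279/0.19879 = 6.9157 rad/s.

6.92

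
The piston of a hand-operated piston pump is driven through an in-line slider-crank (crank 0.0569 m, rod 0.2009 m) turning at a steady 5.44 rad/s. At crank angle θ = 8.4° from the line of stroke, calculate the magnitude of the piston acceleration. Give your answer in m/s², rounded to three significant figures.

ω = 5.44 rad/s
x(θ) = r cosθ + √(L² − r² sin²θ); with ω constant, a = ω²·d²x/dθ².
d²x/dθ² = −r cosθ − r²(cos2θ)/√u − r⁴ sin²2θ/(4u^{3/2}),  u = L² − r² sin²θ = 0.0402917 m².
Substituting r = 0.0569 m, L = 0.2009 m, θ = 8.4°: d²x/dθ² = -0.071758 m.
a = ω²·d²x/dθ² = (5.44)²·(-0.071758) = -2.1236 m/s²;  |a| = 2.1236 m/s².

2.12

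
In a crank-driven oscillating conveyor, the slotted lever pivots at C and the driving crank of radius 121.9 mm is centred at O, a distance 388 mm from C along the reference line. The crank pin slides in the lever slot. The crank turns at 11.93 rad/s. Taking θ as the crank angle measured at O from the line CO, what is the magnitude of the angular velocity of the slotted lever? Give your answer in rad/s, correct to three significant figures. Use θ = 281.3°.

1.56

ω = 11.93 rad/s
Crank pin A relative to C: A = (d + r cosθ, r sinθ); lever angle φ = atan2(r sinθ, d + r cosθ).
Differentiating tanφ: φ̇ = rω(d cosθ + r)/(d² + r² + 2dr cosθ).
d² + r² + 2dr cosθ = |CA|² = 0.183939 m²;  d cosθ + r = +0.19793 m.
|ω_lever| = |0.1219·11.93·+0.19793| / 0.183939 = 1.5649 rad/s.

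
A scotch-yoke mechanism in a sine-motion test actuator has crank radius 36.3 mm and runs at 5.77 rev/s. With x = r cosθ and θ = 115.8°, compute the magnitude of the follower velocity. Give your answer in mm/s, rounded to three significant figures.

1180

ω = 36.25 rad/s (from 5.77 rev/s).
x = r cosθ ⇒ ẋ = −rω sinθ.
|v| = rω|sinθ| = 0.0363·36.25·|sin 115.8°| = 1.1848 m/s = 1184.8 mm/s.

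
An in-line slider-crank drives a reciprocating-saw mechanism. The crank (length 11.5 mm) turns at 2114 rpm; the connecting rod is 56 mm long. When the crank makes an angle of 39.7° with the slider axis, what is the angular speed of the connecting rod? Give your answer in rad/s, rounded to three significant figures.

35.3

ω = 221.4 rad/s (converted from 2114 rpm).
The rod makes angle φ with the slider axis where L sinφ = r sinθ; differentiating, L cosφ·φ̇ = r ω cosθ.
L cosφ = √(L² − r² sin²θ) = 0.055516 m.
|ω_rod| = r ω |cosθ| / √(L² − r² sin²θ) = 0.0115·221.4·0.76940/0.055516 = 35.283 rad/s.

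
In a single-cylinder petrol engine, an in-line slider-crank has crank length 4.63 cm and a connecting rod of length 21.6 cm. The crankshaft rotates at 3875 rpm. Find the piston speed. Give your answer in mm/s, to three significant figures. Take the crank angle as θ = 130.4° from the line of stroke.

ω = 2π·3875/60 = 405.8 rad/s
For an in-line slider-crank, x = r cosθ + √(L² − r² sin²θ), so v = −rω sinθ·[1 + r cosθ/√(L² − r² sin²θ)].
With r = 0.0463 m, L = 0.216 m, θ = 130.4°: √(L² − r² sin²θ) = 0.2131 m.
v = −0.0463·405.8·0.76154·[1 + 0.0463·-0.64812/0.2131] = -12.293 m/s.
|v| = 12.293 m/s = 12293 mm/s.

12300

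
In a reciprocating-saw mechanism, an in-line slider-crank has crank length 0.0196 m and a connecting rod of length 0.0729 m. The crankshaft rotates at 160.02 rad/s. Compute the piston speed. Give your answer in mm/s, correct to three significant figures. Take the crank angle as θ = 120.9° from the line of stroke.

ω = 160 rad/s
For an in-line slider-crank, x = r cosθ + √(L² − r² sin²θ), so v = −rω sinθ·[1 + r cosθ/√(L² − r² sin²θ)].
With r = 0.0196 m, L = 0.0729 m, θ = 120.9°: √(L² − r² sin²θ) = 0.070934 m.
v = −0.0196·160·0.85806·[1 + 0.0196·-0.51354/0.070934] = -2.3093 m/s.
|v| = 2.3093 m/s = 2309.3 mm/s.

2310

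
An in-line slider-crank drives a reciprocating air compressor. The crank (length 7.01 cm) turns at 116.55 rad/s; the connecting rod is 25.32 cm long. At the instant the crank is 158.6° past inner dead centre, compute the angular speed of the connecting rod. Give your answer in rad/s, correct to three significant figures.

30.2

ω = 116.5 rad/s
The rod makes angle φ with the slider axis where L sinφ = r sinθ; differentiating, L cosφ·φ̇ = r ω cosθ.
L cosφ = √(L² − r² sin²θ) = 0.2519 m.
|ω_rod| = r ω |cosθ| / √(L² − r² sin²θ) = 0.0701·116.5·0.93106/0.2519 = 30.197 rad/s.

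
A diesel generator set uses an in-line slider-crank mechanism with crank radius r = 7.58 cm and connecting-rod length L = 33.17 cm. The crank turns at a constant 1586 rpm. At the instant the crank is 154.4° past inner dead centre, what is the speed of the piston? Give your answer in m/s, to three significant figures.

ω = 2π·1586/60 = 166.1 rad/s
For an in-line slider-crank, x = r cosθ + √(L² − r² sin²θ), so v = −rω sinθ·[1 + r cosθ/√(L² − r² sin²θ)].
With r = 0.0758 m, L = 0.3317 m, θ = 154.4°: √(L² − r² sin²θ) = 0.33008 m.
v = −0.0758·166.1·0.43209·[1 + 0.0758·-0.90183/0.33008] = -4.3131 m/s.
|v| = 4.3131 m/s.

4.31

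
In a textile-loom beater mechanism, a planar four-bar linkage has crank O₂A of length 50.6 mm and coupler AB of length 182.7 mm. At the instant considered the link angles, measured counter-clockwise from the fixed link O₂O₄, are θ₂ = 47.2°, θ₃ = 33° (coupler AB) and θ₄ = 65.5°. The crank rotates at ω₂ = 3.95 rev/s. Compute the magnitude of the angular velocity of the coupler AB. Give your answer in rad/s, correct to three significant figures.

4.02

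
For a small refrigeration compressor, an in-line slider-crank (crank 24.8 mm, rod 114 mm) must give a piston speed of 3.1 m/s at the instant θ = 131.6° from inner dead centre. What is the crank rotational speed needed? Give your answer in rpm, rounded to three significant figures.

For an in-line slider-crank, |v_piston| = rω|sinθ|·[1 + r cosθ/√(L² − r² sin²θ)].
With r = 0.0248 m, L = 0.114 m, θ = 131.6°: the bracketed kinematic factor |dx/dθ| = 0.015831 m.
ω = v/|dx/dθ| = 3.1/0.015831 = 195.82 rad/s.
N = 60ω/(2π) = 1870 rpm.

1870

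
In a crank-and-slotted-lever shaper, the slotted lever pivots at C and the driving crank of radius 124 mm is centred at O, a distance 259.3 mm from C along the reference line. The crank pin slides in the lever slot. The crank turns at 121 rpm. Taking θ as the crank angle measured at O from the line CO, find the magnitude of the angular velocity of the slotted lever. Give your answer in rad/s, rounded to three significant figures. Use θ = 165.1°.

ω = 12.67 rad/s (from 121 rpm).
Crank pin A relative to C: A = (d + r cosθ, r sinθ); lever angle φ = atan2(r sinθ, d + r cosθ).
Differentiating tanφ: φ̇ = rω(d cosθ + r)/(d² + r² + 2dr cosθ).
d² + r² + 2dr cosθ = |CA|² = 0.0204683 m²;  d cosθ + r = -0.12658 m.
|ω_lever| = |0.124·12.67·-0.12658| / 0.0204683 = 9.7168 rad/s.

9.72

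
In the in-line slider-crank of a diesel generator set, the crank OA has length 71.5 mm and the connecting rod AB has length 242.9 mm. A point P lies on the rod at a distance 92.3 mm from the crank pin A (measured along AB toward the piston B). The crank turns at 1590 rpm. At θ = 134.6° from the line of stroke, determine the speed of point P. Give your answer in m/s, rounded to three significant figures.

ω = 166.5 rad/s.  Crank-pin speed |V_A| = rω = 11.905 m/s, perpendicular to OA.
Rod angle: sinφ = −(r/L) sinθ ⇒ φ = -12.098°; ω_rod = −rω cosθ/√(L²−r²sin²θ) = +35.196 rad/s.
V_P = V_A + ω_rod × AP, with AP = 0.0923 m along the rod.
Components: V_Px = −rω sinθ − a·ω_rod·sinφ = -7.7958 m/s;  V_Py = rω cosθ + a·ω_rod·cosφ = -5.1828 m/s.
|V_P| = √(V_Px² + V_Py²) = 9.3614 m/s.

9.36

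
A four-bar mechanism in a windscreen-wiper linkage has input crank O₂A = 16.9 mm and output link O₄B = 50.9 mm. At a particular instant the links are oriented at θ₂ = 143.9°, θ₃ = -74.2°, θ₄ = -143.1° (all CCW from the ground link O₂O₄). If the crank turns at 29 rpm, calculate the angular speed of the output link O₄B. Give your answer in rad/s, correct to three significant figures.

0.667

ω₂ = 3.037 rad/s (from 29 rpm).
Differentiating the loop-closure r₂e^{iθ₂}+r₃e^{iθ₃}=r₁+r₄e^{iθ₄} gives r₂ω₂e^{iθ₂}+r₃ω₃e^{iθ₃}=r₄ω₄e^{iθ₄}.
Eliminating the other unknown: ω₄ = r₂ω₂ sin(θ₂−θ₃) / [r₄ sin(θ₄−θ₃)].
Numerator sine = -0.61704; denominator sine = -0.93295.
Result = 0.0169·3.037·(-0.61704) / (0.0509·(-0.93295)) = +0.66688 rad/s; magnitude 0.66688 rad/s.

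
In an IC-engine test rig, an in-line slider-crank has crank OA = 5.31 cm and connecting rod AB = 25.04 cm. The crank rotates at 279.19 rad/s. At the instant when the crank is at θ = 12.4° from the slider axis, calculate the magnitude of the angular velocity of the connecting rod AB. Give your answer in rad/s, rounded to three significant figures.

57.9

ω = 279.2 rad/s
The rod makes angle φ with the slider axis where L sinφ = r sinθ; differentiating, L cosφ·φ̇ = r ω cosθ.
L cosφ = √(L² − r² sin²θ) = 0.25014 m.
|ω_rod| = r ω |cosθ| / √(L² − r² sin²θ) = 0.0531·279.2·0.97667/0.25014 = 57.884 rad/s.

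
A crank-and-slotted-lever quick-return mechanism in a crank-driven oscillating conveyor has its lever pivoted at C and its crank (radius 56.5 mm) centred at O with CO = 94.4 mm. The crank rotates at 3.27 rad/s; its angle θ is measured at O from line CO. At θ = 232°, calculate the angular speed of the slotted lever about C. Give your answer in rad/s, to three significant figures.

ω = 3.27 rad/s
Crank pin A relative to C: A = (d + r cosθ, r sinθ); lever angle φ = atan2(r sinθ, d + r cosθ).
Differentiating tanφ: φ̇ = rω(d cosθ + r)/(d² + r² + 2dr cosθ).
d² + r² + 2dr cosθ = |CA|² = 0.00553623 m²;  d cosθ + r = -0.0016184 m.
|ω_lever| = |0.0565·3.27·-0.0016184| / 0.00553623 = 0.054011 rad/s.

0.0540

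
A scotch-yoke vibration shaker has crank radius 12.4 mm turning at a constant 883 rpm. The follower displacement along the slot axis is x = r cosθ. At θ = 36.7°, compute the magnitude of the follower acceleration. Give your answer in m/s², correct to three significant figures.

ω = 92.47 rad/s (from 883 rpm).
x = r cosθ ⇒ ẍ = −rω² cosθ (ω constant).
|a| = rω²|cosθ| = 0.0124·(92.47)²·|cos 36.7°| = 85.007 m/s².

85.0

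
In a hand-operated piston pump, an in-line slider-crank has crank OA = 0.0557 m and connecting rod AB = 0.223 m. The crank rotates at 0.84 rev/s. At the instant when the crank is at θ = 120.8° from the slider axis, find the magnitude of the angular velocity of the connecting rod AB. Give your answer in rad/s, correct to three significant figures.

0.691

ω = 5.278 rad/s (converted from 0.84 rev/s).
The rod makes angle φ with the slider axis where L sinφ = r sinθ; differentiating, L cosφ·φ̇ = r ω cosθ.
L cosφ = √(L² − r² sin²θ) = 0.21781 m.
|ω_rod| = r ω |cosθ| / √(L² − r² sin²θ) = 0.0557·5.278·0.51204/0.21781 = 0.69111 rad/s.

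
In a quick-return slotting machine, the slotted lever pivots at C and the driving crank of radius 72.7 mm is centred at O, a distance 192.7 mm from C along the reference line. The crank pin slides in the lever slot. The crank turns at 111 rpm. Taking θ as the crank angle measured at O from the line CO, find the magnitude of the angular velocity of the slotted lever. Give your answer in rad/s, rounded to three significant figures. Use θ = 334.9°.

3.08

ω = 11.62 rad/s (from 111 rpm).
Crank pin A relative to C: A = (d + r cosθ, r sinθ); lever angle φ = atan2(r sinθ, d + r cosθ).
Differentiating tanφ: φ̇ = rω(d cosθ + r)/(d² + r² + 2dr cosθ).
d² + r² + 2dr cosθ = |CA|² = 0.0677913 m²;  d cosθ + r = +0.2472 m.
|ω_lever| = |0.0727·11.62·+0.2472| / 0.0677913 = 3.0815 rad/s.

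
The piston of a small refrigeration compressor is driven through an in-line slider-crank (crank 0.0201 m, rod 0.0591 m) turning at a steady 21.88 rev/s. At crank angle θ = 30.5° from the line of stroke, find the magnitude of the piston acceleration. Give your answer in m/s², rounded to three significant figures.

394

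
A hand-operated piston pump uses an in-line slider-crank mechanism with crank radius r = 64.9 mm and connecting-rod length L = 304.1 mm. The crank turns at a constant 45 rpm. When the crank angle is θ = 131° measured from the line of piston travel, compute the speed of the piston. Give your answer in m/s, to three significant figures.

0.198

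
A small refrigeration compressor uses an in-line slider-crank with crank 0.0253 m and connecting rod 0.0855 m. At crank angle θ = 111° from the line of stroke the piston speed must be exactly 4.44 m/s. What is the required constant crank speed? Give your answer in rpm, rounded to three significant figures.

2020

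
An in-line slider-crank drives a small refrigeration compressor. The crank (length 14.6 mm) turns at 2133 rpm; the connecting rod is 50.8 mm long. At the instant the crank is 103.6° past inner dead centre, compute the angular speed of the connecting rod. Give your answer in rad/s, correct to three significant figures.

15.7

ω = 223.4 rad/s (converted from 2133 rpm).
The rod makes angle φ with the slider axis where L sinφ = r sinθ; differentiating, L cosφ·φ̇ = r ω cosθ.
L cosφ = √(L² − r² sin²θ) = 0.048778 m.
|ω_rod| = r ω |cosθ| / √(L² − r² sin²θ) = 0.0146·223.4·0.23514/0.048778 = 15.721 rad/s.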